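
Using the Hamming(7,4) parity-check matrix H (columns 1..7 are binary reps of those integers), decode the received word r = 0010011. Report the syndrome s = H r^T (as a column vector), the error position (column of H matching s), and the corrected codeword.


s = (0, 1, 0)^T, error position = 2, corrected codeword c = 0110011

Compute s = H r^T mod 2 one row at a time:
  s_1 = 0 + 0 + 1 + 1 = 2 ≡ 0 (mod 2).
  s_2 = 0 + 1 + 1 + 1 = 3 ≡ 1 (mod 2).
  s_3 = 0 + 1 + 0 + 1 = 2 ≡ 0 (mod 2).
s = (0, 1, 0)^T — this equals column 2 of H (binary 010), so error is at position 2.
Correct: flip bit 2 of r = 0010011 to get c = 0110011.


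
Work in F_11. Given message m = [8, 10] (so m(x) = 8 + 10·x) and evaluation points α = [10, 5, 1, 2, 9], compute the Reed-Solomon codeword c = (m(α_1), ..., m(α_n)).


c = [9, 3, 7, 6, 10]

Message polynomial: m(x) = 8 + 10·x (mod 11).
For each evaluation point α_i, compute m(α_i) mod 11:
  α_1 = 10: Horner steps 10 → 9, so m(10) = 9.
  α_2 = 5: Horner steps 10 → 3, so m(5) = 3.
  α_3 = 1: Horner steps 10 → 7, so m(1) = 7.
  α_4 = 2: Horner steps 10 → 6, so m(2) = 6.
  α_5 = 9: Horner steps 10 → 10, so m(9) = 10.
Codeword c = [9, 3, 7, 6, 10] ∈ F_11^5.


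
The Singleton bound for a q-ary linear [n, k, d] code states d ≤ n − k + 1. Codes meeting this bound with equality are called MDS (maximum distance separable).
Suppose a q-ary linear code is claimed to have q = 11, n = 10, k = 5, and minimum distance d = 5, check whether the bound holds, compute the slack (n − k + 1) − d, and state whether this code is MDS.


Singleton RHS = n − k + 1 = 6, slack = 1, bound satisfied, not MDS.

Singleton bound: d ≤ n − k + 1.
Here n = 10, k = 5, so n − k + 1 = 6.
Given d = 5, check d ≤ 6: YES.
Slack = (n − k + 1) − d = 1.
The code is NOT MDS (slack = 1 > 0).
Description: the claimed parameters are [10, 5, 5]_11; such a code would be non-MDS.


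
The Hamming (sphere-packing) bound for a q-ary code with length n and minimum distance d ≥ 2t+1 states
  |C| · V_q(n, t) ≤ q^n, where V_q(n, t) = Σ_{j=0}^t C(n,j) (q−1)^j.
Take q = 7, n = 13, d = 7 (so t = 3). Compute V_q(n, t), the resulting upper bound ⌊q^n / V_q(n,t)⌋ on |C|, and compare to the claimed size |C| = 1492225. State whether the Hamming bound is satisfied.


V_q(n, t) = 64663, q^n = 96889010407, Hamming bound = 1498368, |C| = 1492225 ≤ bound (satisfied).

Step 1: Compute V_q(n, t) = Σ_{j=0}^3 C(n, j) (q−1)^j.
  j = 0: C(13,0)·(6)^0 = 1·1 = 1.
  j = 1: C(13,1)·(6)^1 = 13·6 = 78.
  j = 2: C(13,2)·(6)^2 = 78·36 = 2808.
  j = 3: C(13,3)·(6)^3 = 286·216 = 61776.
  V_q(n, t) = 1 + 78 + 2808 + 61776 = 64663.
Step 2: q^n = 7^13 = 96889010407.
Step 3: Hamming bound ⌊q^n / V_q(n,t)⌋ = ⌊96889010407/64663⌋ = 1498368.
Step 4: Compare |C| = 1492225 to 1498368: satisfied.
The claimed |C| lies below the Hamming bound.


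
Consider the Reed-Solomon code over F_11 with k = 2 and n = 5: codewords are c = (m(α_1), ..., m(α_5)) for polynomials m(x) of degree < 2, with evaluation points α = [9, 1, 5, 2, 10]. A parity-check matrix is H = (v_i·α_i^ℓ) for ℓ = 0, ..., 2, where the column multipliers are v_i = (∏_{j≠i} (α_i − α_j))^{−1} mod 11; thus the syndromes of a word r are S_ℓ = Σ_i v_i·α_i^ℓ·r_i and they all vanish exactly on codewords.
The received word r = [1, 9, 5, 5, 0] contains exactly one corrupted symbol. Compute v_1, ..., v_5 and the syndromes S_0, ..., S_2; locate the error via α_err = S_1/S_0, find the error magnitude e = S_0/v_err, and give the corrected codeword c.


S = (1, 2, 4), error at position 4, error magnitude e = 8, c = [1, 9, 5, 8, 0].

Step 1: column multipliers v_i = (∏_{j≠i}(α_i − α_j))^{−1} mod 11.
  i = 1 (α = 9): (9−1)(9−5)(9−2)(9−10) = 8·4·7·(−1) = −224 ≡ 7, so v_1 = 7^{−1} = 8 (mod 11).
  i = 2 (α = 1): (1−9)(1−5)(1−2)(1−10) = (−8)·(−4)·(−1)·(−9) = 288 ≡ 2, so v_2 = 2^{−1} = 6 (mod 11).
  i = 3 (α = 5): (5−9)(5−1)(5−2)(5−10) = (−4)·4·3·(−5) = 240 ≡ 9, so v_3 = 9^{−1} = 5 (mod 11).
  i = 4 (α = 2): (2−9)(2−1)(2−5)(2−10) = (−7)·1·(−3)·(−8) = −168 ≡ 8, so v_4 = 8^{−1} = 7 (mod 11).
  i = 5 (α = 10): (10−9)(10−1)(10−5)(10−2) = 1·9·5·8 = 360 ≡ 8, so v_5 = 8^{−1} = 7 (mod 11).
  v = [8, 6, 5, 7, 7].
Step 2: syndromes of r = [1, 9, 5, 5, 0] (all sums mod 11).
  S_0 = Σ v_i r_i = 8·1 + 6·9 + 5·5 + 7·5 + 7·0 = 122 ≡ 1.
  S_1 = Σ v_i α_i r_i = 8·9·1 + 6·1·9 + 5·5·5 + 7·2·5 + 7·10·0 = 321 ≡ 2.
  α_i^2 mod 11 = [4, 1, 3, 4, 1].
  S_2 = Σ v_i α_i^2 r_i = 8·4·1 + 6·1·9 + 5·3·5 + 7·4·5 + 7·1·0 = 301 ≡ 4.
  S = (1, 2, 4) ≠ 0, so r is not a codeword (an error is present).
Step 3: locate the error. For a single error e at position i, S_ℓ = v_i·e·α_i^ℓ, so α_err = S_1/S_0.
  S_0^{−1} = 1^{−1} = 1 (mod 11), so α_err = 2·1 = 2 ≡ 2 = α_4. Error position i = 4.
  Consistency check: S_2/S_1 = 4·6 = 24 ≡ 2 = α_err ✓ (single-error assumption holds).
Step 4: error magnitude e = S_0/v_4 = S_0·∏_{j≠4}(α_4 − α_j) = 1·8 = 8 ≡ 8 (mod 11).
Step 5: correct position 4: c_4 = r_4 − e = 5 − 8 ≡ 8 (mod 11). Hence c = [1, 9, 5, 8, 0].
  Check: interpolating c through the α_i gives m(x) = 10 + 10·x (degree < 2) with m(α_i) = c_i for every i, so c is indeed a codeword.


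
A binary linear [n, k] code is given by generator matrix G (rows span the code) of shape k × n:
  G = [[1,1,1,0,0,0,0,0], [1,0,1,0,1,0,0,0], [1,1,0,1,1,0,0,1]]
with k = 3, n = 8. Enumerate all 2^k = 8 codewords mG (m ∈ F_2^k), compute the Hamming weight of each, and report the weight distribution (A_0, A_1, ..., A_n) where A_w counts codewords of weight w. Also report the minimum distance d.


Weight distribution: A_0 = 1, A_2 = 1, A_3 = 3, A_4 = 2, A_5 = 1. Minimum distance d = 2.

Enumerate all 2^3 = 8 messages m ∈ F_2^3.
For each, compute codeword c = mG in F_2^8, then tally its weight.
  m = 000 → c = 00000000, weight = 0.
  m = 100 → c = 11100000, weight = 3.
  m = 010 → c = 10101000, weight = 3.
  m = 110 → c = 01001000, weight = 2.
  m = 001 → c = 11011001, weight = 5.
  m = 101 → c = 00111001, weight = 4.
  m = 011 → c = 01110001, weight = 4.
  m = 111 → c = 10010001, weight = 3.
Tally weights:
  weight 0: 1 codewords.
  weight 2: 1 codewords.
  weight 3: 3 codewords.
  weight 4: 2 codewords.
  weight 5: 1 codewords.
Minimum distance d = smallest w > 0 with A_w > 0 = 2.
Sanity: Σ A_w = 8 = 2^3 = 8 ✓.


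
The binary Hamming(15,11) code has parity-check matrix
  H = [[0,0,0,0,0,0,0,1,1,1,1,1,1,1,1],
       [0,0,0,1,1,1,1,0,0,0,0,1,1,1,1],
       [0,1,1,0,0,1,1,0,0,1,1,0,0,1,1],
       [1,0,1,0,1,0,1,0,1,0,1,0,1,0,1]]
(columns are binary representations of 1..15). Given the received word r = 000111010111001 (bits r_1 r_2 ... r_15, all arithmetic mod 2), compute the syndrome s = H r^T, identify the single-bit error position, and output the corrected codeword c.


s = (1, 1, 0, 1)^T, error position = 13, corrected codeword c = 000111010111101

Compute s = H r^T mod 2 one row at a time:
  s_1 = 1 + 0 + 1 + 1 + 1 + 0 + 0 + 1 = 5 ≡ 1 (mod 2).
  s_2 = 1 + 1 + 1 + 0 + 1 + 0 + 0 + 1 = 5 ≡ 1 (mod 2).
  s_3 = 0 + 0 + 1 + 0 + 1 + 1 + 0 + 1 = 4 ≡ 0 (mod 2).
  s_4 = 0 + 0 + 1 + 0 + 0 + 1 + 0 + 1 = 3 ≡ 1 (mod 2).
s = (1, 1, 0, 1)^T — this equals column 13 of H (binary 1101), so error is at position 13.
Correct: flip bit 13 of r = 000111010111001 to get c = 000111010111101.


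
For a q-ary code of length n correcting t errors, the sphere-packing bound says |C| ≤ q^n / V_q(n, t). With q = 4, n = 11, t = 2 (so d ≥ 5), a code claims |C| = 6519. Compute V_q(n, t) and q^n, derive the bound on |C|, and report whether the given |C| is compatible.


V_q(n, t) = 529, q^n = 4194304, Hamming bound = 7928, |C| = 6519 ≤ bound (satisfied).

Step 1: Compute V_q(n, t) = Σ_{j=0}^2 C(n, j) (q−1)^j.
  j = 0: C(11,0)·(3)^0 = 1·1 = 1.
  j = 1: C(11,1)·(3)^1 = 11·3 = 33.
  j = 2: C(11,2)·(3)^2 = 55·9 = 495.
  V_q(n, t) = 1 + 33 + 495 = 529.
Step 2: q^n = 4^11 = 4194304.
Step 3: Hamming bound ⌊q^n / V_q(n,t)⌋ = ⌊4194304/529⌋ = 7928.
Step 4: Compare |C| = 6519 to 7928: satisfied.
The claimed |C| lies below the Hamming bound.


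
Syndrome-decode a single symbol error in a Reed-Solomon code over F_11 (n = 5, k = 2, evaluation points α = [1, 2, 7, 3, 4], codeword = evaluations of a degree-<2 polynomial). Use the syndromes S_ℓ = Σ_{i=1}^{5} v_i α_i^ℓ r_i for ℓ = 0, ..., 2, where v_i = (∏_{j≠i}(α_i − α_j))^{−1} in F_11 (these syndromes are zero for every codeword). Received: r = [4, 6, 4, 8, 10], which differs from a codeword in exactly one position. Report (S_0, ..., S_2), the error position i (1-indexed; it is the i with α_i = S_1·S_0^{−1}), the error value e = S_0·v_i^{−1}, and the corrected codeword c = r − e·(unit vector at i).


S = (4, 6, 9), error at position 3, error magnitude e = 10, c = [4, 6, 5, 8, 10].

Step 1: column multipliers v_i = (∏_{j≠i}(α_i − α_j))^{−1} mod 11.
  i = 1 (α = 1): (1−2)(1−7)(1−3)(1−4) = (−1)·(−6)·(−2)·(−3) = 36 ≡ 3, so v_1 = 3^{−1} = 4 (mod 11).
  i = 2 (α = 2): (2−1)(2−7)(2−3)(2−4) = 1·(−5)·(−1)·(−2) = −10 ≡ 1, so v_2 = 1^{−1} = 1 (mod 11).
  i = 3 (α = 7): (7−1)(7−2)(7−3)(7−4) = 6·5·4·3 = 360 ≡ 8, so v_3 = 8^{−1} = 7 (mod 11).
  i = 4 (α = 3): (3−1)(3−2)(3−7)(3−4) = 2·1·(−4)·(−1) = 8 ≡ 8, so v_4 = 8^{−1} = 7 (mod 11).
  i = 5 (α = 4): (4−1)(4−2)(4−7)(4−3) = 3·2·(−3)·1 = −18 ≡ 4, so v_5 = 4^{−1} = 3 (mod 11).
  v = [4, 1, 7, 7, 3].
Step 2: syndromes of r = [4, 6, 4, 8, 10] (all sums mod 11).
  S_0 = Σ v_i r_i = 4·4 + 1·6 + 7·4 + 7·8 + 3·10 = 136 ≡ 4.
  S_1 = Σ v_i α_i r_i = 4·1·4 + 1·2·6 + 7·7·4 + 7·3·8 + 3·4·10 = 512 ≡ 6.
  α_i^2 mod 11 = [1, 4, 5, 9, 5].
  S_2 = Σ v_i α_i^2 r_i = 4·1·4 + 1·4·6 + 7·5·4 + 7·9·8 + 3·5·10 = 834 ≡ 9.
  S = (4, 6, 9) ≠ 0, so r is not a codeword (an error is present).
Step 3: locate the error. For a single error e at position i, S_ℓ = v_i·e·α_i^ℓ, so α_err = S_1/S_0.
  S_0^{−1} = 4^{−1} = 3 (mod 11), so α_err = 6·3 = 18 ≡ 7 = α_3. Error position i = 3.
  Consistency check: S_2/S_1 = 9·2 = 18 ≡ 7 = α_err ✓ (single-error assumption holds).
Step 4: error magnitude e = S_0/v_3 = S_0·∏_{j≠3}(α_3 − α_j) = 4·8 = 32 ≡ 10 (mod 11).
Step 5: correct position 3: c_3 = r_3 − e = 4 − 10 ≡ 5 (mod 11). Hence c = [4, 6, 5, 8, 10].
  Check: interpolating c through the α_i gives m(x) = 2 + 2·x (degree < 2) with m(α_i) = c_i for every i, so c is indeed a codeword.


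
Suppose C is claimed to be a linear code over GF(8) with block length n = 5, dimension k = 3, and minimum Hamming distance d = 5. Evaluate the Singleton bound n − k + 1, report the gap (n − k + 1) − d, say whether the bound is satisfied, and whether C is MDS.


Singleton RHS = n − k + 1 = 3, slack = -2, bound violated (no such code; not MDS).

Singleton bound: d ≤ n − k + 1.
Here n = 5, k = 3, so n − k + 1 = 3.
Given d = 5, check d ≤ 3: NO.
Slack = (n − k + 1) − d = -2.
The slack is negative: d = 5 exceeds n − k + 1 = 3 by 2, so the Singleton bound is violated and no linear [5, 3, 5]_8 code can exist. In particular it is not MDS (MDS requires d = n − k + 1 exactly).
Description: the claimed parameters are [5, 3, 5]_8; such a code would be impossible (violates the Singleton bound).


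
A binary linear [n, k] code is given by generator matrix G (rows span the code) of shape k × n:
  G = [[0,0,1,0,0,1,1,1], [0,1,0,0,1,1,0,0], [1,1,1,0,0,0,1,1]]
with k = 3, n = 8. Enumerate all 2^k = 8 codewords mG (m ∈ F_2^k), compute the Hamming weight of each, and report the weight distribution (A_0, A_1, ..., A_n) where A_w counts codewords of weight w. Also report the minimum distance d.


Weight distribution: A_0 = 1, A_2 = 1, A_3 = 2, A_4 = 1, A_5 = 2, A_6 = 1. Minimum distance d = 2.

Enumerate all 2^3 = 8 messages m ∈ F_2^3.
For each, compute codeword c = mG in F_2^8, then tally its weight.
  m = 000 → c = 00000000, weight = 0.
  m = 100 → c = 00100111, weight = 4.
  m = 010 → c = 01001100, weight = 3.
  m = 110 → c = 01101011, weight = 5.
  m = 001 → c = 11100011, weight = 5.
  m = 101 → c = 11000100, weight = 3.
  m = 011 → c = 10101111, weight = 6.
  m = 111 → c = 10001000, weight = 2.
Tally weights:
  weight 0: 1 codewords.
  weight 2: 1 codewords.
  weight 3: 2 codewords.
  weight 4: 1 codewords.
  weight 5: 2 codewords.
  weight 6: 1 codewords.
Minimum distance d = smallest w > 0 with A_w > 0 = 2.
Sanity: Σ A_w = 8 = 2^3 = 8 ✓.


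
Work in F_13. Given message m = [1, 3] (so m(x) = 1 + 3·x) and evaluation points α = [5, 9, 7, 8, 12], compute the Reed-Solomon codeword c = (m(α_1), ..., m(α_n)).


c = [3, 2, 9, 12, 11]

Message polynomial: m(x) = 1 + 3·x (mod 13).
For each evaluation point α_i, compute m(α_i) mod 13:
  α_1 = 5: Horner steps 3 → 3, so m(5) = 3.
  α_2 = 9: Horner steps 3 → 2, so m(9) = 2.
  α_3 = 7: Horner steps 3 → 9, so m(7) = 9.
  α_4 = 8: Horner steps 3 → 12, so m(8) = 12.
  α_5 = 12: Horner steps 3 → 11, so m(12) = 11.
Codeword c = [3, 2, 9, 12, 11] ∈ F_13^5.


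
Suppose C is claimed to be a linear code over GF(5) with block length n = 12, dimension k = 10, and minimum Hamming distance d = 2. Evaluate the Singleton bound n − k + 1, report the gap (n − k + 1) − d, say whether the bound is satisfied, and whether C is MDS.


Singleton RHS = n − k + 1 = 3, slack = 1, bound satisfied, not MDS.

Singleton bound: d ≤ n − k + 1.
Here n = 12, k = 10, so n − k + 1 = 3.
Given d = 2, check d ≤ 3: YES.
Slack = (n − k + 1) − d = 1.
The code is NOT MDS (slack = 1 > 0).
Description: the claimed parameters are [12, 10, 2]_5; such a code would be non-MDS.


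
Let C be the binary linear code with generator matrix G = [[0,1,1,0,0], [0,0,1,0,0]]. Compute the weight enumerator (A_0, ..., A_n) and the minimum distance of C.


Weight distribution: A_0 = 1, A_1 = 2, A_2 = 1. Minimum distance d = 1.

Enumerate all 2^2 = 4 messages m ∈ F_2^2.
For each, compute codeword c = mG in F_2^5, then tally its weight.
  m = 00 → c = 00000, weight = 0.
  m = 10 → c = 01100, weight = 2.
  m = 01 → c = 00100, weight = 1.
  m = 11 → c = 01000, weight = 1.
Tally weights:
  weight 0: 1 codewords.
  weight 1: 2 codewords.
  weight 2: 1 codewords.
Minimum distance d = smallest w > 0 with A_w > 0 = 1.
Sanity: Σ A_w = 4 = 2^2 = 4 ✓.


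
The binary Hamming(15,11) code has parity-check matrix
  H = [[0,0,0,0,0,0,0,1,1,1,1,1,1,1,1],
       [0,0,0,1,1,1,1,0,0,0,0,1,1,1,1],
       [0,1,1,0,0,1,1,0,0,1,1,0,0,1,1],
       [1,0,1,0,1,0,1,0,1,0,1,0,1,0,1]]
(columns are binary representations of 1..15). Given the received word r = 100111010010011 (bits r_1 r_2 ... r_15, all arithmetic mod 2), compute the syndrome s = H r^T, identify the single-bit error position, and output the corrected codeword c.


s = (0, 1, 0, 0)^T, error position = 4, corrected codeword c = 100011010010011

Compute s = H r^T mod 2 one row at a time:
  s_1 = 1 + 0 + 0 + 1 + 0 + 0 + 1 + 1 = 4 ≡ 0 (mod 2).
  s_2 = 1 + 1 + 1 + 0 + 0 + 0 + 1 + 1 = 5 ≡ 1 (mod 2).
  s_3 = 0 + 0 + 1 + 0 + 0 + 1 + 1 + 1 = 4 ≡ 0 (mod 2).
  s_4 = 1 + 0 + 1 + 0 + 0 + 1 + 0 + 1 = 4 ≡ 0 (mod 2).
s = (0, 1, 0, 0)^T — this equals column 4 of H (binary 0100), so error is at position 4.
Correct: flip bit 4 of r = 100111010010011 to get c = 100011010010011.


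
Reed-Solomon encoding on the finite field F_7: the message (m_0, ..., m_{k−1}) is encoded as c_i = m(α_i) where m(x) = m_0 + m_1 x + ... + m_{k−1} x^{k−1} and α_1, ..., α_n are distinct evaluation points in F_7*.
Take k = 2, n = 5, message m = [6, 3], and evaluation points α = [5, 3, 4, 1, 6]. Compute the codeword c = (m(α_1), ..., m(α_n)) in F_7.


c = [0, 1, 4, 2, 3]

Message polynomial: m(x) = 6 + 3·x (mod 7).
For each evaluation point α_i, compute m(α_i) mod 7:
  α_1 = 5: Horner steps 3 → 0, so m(5) = 0.
  α_2 = 3: Horner steps 3 → 1, so m(3) = 1.
  α_3 = 4: Horner steps 3 → 4, so m(4) = 4.
  α_4 = 1: Horner steps 3 → 2, so m(1) = 2.
  α_5 = 6: Horner steps 3 → 3, so m(6) = 3.
Codeword c = [0, 1, 4, 2, 3] ∈ F_7^5.


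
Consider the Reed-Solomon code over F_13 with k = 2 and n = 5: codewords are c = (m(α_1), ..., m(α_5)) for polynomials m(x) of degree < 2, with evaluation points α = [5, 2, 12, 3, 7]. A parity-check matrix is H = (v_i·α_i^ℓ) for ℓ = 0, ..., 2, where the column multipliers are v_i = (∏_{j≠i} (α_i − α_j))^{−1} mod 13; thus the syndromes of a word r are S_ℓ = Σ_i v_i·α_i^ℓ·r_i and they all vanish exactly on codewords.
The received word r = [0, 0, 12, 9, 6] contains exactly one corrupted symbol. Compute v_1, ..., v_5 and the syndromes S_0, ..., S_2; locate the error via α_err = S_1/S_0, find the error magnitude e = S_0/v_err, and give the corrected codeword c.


S = (2, 10, 11), error at position 1, error magnitude e = 12, c = [1, 0, 12, 9, 6].

Step 1: column multipliers v_i = (∏_{j≠i}(α_i − α_j))^{−1} mod 13.
  i = 1 (α = 5): (5−2)(5−12)(5−3)(5−7) = 3·(−7)·2·(−2) = 84 ≡ 6, so v_1 = 6^{−1} = 11 (mod 13).
  i = 2 (α = 2): (2−5)(2−12)(2−3)(2−7) = (−3)·(−10)·(−1)·(−5) = 150 ≡ 7, so v_2 = 7^{−1} = 2 (mod 13).
  i = 3 (α = 12): (12−5)(12−2)(12−3)(12−7) = 7·10·9·5 = 3150 ≡ 4, so v_3 = 4^{−1} = 10 (mod 13).
  i = 4 (α = 3): (3−5)(3−2)(3−12)(3−7) = (−2)·1·(−9)·(−4) = −72 ≡ 6, so v_4 = 6^{−1} = 11 (mod 13).
  i = 5 (α = 7): (7−5)(7−2)(7−12)(7−3) = 2·5·(−5)·4 = −200 ≡ 8, so v_5 = 8^{−1} = 5 (mod 13).
  v = [11, 2, 10, 11, 5].
Step 2: syndromes of r = [0, 0, 12, 9, 6] (all sums mod 13).
  S_0 = Σ v_i r_i = 11·0 + 2·0 + 10·12 + 11·9 + 5·6 = 249 ≡ 2.
  S_1 = Σ v_i α_i r_i = 11·5·0 + 2·2·0 + 10·12·12 + 11·3·9 + 5·7·6 = 1947 ≡ 10.
  α_i^2 mod 13 = [12, 4, 1, 9, 10].
  S_2 = Σ v_i α_i^2 r_i = 11·12·0 + 2·4·0 + 10·1·12 + 11·9·9 + 5·10·6 = 1311 ≡ 11.
  S = (2, 10, 11) ≠ 0, so r is not a codeword (an error is present).
Step 3: locate the error. For a single error e at position i, S_ℓ = v_i·e·α_i^ℓ, so α_err = S_1/S_0.
  S_0^{−1} = 2^{−1} = 7 (mod 13), so α_err = 10·7 = 70 ≡ 5 = α_1. Error position i = 1.
  Consistency check: S_2/S_1 = 11·4 = 44 ≡ 5 = α_err ✓ (single-error assumption holds).
Step 4: error magnitude e = S_0/v_1 = S_0·∏_{j≠1}(α_1 − α_j) = 2·6 = 12 ≡ 12 (mod 13).
Step 5: correct position 1: c_1 = r_1 − e = 0 − 12 ≡ 1 (mod 13). Hence c = [1, 0, 12, 9, 6].
  Check: interpolating c through the α_i gives m(x) = 8 + 9·x (degree < 2) with m(α_i) = c_i for every i, so c is indeed a codeword.


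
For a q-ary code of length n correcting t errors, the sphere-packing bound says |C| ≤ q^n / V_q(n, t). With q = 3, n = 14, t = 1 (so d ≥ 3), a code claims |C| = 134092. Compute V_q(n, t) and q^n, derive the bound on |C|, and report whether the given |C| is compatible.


V_q(n, t) = 29, q^n = 4782969, Hamming bound = 164929, |C| = 134092 ≤ bound (satisfied).

Step 1: Compute V_q(n, t) = Σ_{j=0}^1 C(n, j) (q−1)^j.
  j = 0: C(14,0)·(2)^0 = 1·1 = 1.
  j = 1: C(14,1)·(2)^1 = 14·2 = 28.
  V_q(n, t) = 1 + 28 = 29.
Step 2: q^n = 3^14 = 4782969.
Step 3: Hamming bound ⌊q^n / V_q(n,t)⌋ = ⌊4782969/29⌋ = 164929.
Step 4: Compare |C| = 134092 to 164929: satisfied.
The claimed |C| lies below the Hamming bound.


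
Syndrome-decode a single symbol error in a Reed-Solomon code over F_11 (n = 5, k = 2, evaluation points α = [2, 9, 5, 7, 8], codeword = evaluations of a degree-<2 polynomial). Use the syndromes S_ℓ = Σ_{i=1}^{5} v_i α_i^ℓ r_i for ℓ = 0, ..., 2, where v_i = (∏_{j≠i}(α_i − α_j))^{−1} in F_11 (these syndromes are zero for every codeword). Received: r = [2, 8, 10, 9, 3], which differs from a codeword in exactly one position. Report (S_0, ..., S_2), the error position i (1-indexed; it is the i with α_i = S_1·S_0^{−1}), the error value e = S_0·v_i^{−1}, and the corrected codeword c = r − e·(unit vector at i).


S = (6, 1, 2), error at position 1, error magnitude e = 7, c = [6, 8, 10, 9, 3].

Step 1: column multipliers v_i = (∏_{j≠i}(α_i − α_j))^{−1} mod 11.
  i = 1 (α = 2): (2−9)(2−5)(2−7)(2−8) = (−7)·(−3)·(−5)·(−6) = 630 ≡ 3, so v_1 = 3^{−1} = 4 (mod 11).
  i = 2 (α = 9): (9−2)(9−5)(9−7)(9−8) = 7·4·2·1 = 56 ≡ 1, so v_2 = 1^{−1} = 1 (mod 11).
  i = 3 (α = 5): (5−2)(5−9)(5−7)(5−8) = 3·(−4)·(−2)·(−3) = −72 ≡ 5, so v_3 = 5^{−1} = 9 (mod 11).
  i = 4 (α = 7): (7−2)(7−9)(7−5)(7−8) = 5·(−2)·2·(−1) = 20 ≡ 9, so v_4 = 9^{−1} = 5 (mod 11).
  i = 5 (α = 8): (8−2)(8−9)(8−5)(8−7) = 6·(−1)·3·1 = −18 ≡ 4, so v_5 = 4^{−1} = 3 (mod 11).
  v = [4, 1, 9, 5, 3].
Step 2: syndromes of r = [2, 8, 10, 9, 3] (all sums mod 11).
  S_0 = Σ v_i r_i = 4·2 + 1·8 + 9·10 + 5·9 + 3·3 = 160 ≡ 6.
  S_1 = Σ v_i α_i r_i = 4·2·2 + 1·9·8 + 9·5·10 + 5·7·9 + 3·8·3 = 925 ≡ 1.
  α_i^2 mod 11 = [4, 4, 3, 5, 9].
  S_2 = Σ v_i α_i^2 r_i = 4·4·2 + 1·4·8 + 9·3·10 + 5·5·9 + 3·9·3 = 640 ≡ 2.
  S = (6, 1, 2) ≠ 0, so r is not a codeword (an error is present).
Step 3: locate the error. For a single error e at position i, S_ℓ = v_i·e·α_i^ℓ, so α_err = S_1/S_0.
  S_0^{−1} = 6^{−1} = 2 (mod 11), so α_err = 1·2 = 2 ≡ 2 = α_1. Error position i = 1.
  Consistency check: S_2/S_1 = 2·1 = 2 ≡ 2 = α_err ✓ (single-error assumption holds).
Step 4: error magnitude e = S_0/v_1 = S_0·∏_{j≠1}(α_1 − α_j) = 6·3 = 18 ≡ 7 (mod 11).
Step 5: correct position 1: c_1 = r_1 − e = 2 − 7 ≡ 6 (mod 11). Hence c = [6, 8, 10, 9, 3].
  Check: interpolating c through the α_i gives m(x) = 7 + 5·x (degree < 2) with m(α_i) = c_i for every i, so c is indeed a codeword.


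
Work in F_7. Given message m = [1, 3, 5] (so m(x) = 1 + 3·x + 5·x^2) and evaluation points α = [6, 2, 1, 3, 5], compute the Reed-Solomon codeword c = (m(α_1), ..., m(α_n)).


c = [3, 6, 2, 6, 1]

Message polynomial: m(x) = 1 + 3·x + 5·x^2 (mod 7).
For each evaluation point α_i, compute m(α_i) mod 7:
  α_1 = 6: Horner steps 5 → 5 → 3, so m(6) = 3.
  α_2 = 2: Horner steps 5 → 6 → 6, so m(2) = 6.
  α_3 = 1: Horner steps 5 → 1 → 2, so m(1) = 2.
  α_4 = 3: Horner steps 5 → 4 → 6, so m(3) = 6.
  α_5 = 5: Horner steps 5 → 0 → 1, so m(5) = 1.
Codeword c = [3, 6, 2, 6, 1] ∈ F_7^5.


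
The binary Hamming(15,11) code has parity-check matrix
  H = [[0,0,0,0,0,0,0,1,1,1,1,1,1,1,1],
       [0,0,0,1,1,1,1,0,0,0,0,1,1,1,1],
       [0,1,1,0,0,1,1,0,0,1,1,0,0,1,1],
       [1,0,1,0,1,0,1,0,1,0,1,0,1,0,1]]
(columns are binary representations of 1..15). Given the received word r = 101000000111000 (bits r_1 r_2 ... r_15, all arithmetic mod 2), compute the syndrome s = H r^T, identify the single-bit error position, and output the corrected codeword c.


s = (1, 1, 1, 1)^T, error position = 15, corrected codeword c = 101000000111001

Compute s = H r^T mod 2 one row at a time:
  s_1 = 0 + 0 + 1 + 1 + 1 + 0 + 0 + 0 = 3 ≡ 1 (mod 2).
  s_2 = 0 + 0 + 0 + 0 + 1 + 0 + 0 + 0 = 1 ≡ 1 (mod 2).
  s_3 = 0 + 1 + 0 + 0 + 1 + 1 + 0 + 0 = 3 ≡ 1 (mod 2).
  s_4 = 1 + 1 + 0 + 0 + 0 + 1 + 0 + 0 = 3 ≡ 1 (mod 2).
s = (1, 1, 1, 1)^T — this equals column 15 of H (binary 1111), so error is at position 15.
Correct: flip bit 15 of r = 101000000111000 to get c = 101000000111001.


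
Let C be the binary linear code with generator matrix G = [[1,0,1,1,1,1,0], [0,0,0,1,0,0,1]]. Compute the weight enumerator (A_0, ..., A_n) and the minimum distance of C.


Weight distribution: A_0 = 1, A_2 = 1, A_5 = 2. Minimum distance d = 2.

Enumerate all 2^2 = 4 messages m ∈ F_2^2.
For each, compute codeword c = mG in F_2^7, then tally its weight.
  m = 00 → c = 0000000, weight = 0.
  m = 10 → c = 1011110, weight = 5.
  m = 01 → c = 0001001, weight = 2.
  m = 11 → c = 1010111, weight = 5.
Tally weights:
  weight 0: 1 codewords.
  weight 2: 1 codewords.
  weight 5: 2 codewords.
Minimum distance d = smallest w > 0 with A_w > 0 = 2.
Sanity: Σ A_w = 4 = 2^2 = 4 ✓.


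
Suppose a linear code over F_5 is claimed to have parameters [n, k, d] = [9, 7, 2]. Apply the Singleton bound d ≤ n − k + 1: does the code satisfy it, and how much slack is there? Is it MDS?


Singleton RHS = n − k + 1 = 3, slack = 1, bound satisfied, not MDS.

Singleton bound: d ≤ n − k + 1.
Here n = 9, k = 7, so n − k + 1 = 3.
Given d = 2, check d ≤ 3: YES.
Slack = (n − k + 1) − d = 1.
The code is NOT MDS (slack = 1 > 0).
Description: the claimed parameters are [9, 7, 2]_5; such a code would be non-MDS.


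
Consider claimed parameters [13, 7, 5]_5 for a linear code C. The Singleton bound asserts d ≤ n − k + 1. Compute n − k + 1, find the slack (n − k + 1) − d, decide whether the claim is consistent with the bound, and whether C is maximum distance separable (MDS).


Singleton RHS = n − k + 1 = 7, slack = 2, bound satisfied, not MDS.

Singleton bound: d ≤ n − k + 1.
Here n = 13, k = 7, so n − k + 1 = 7.
Given d = 5, check d ≤ 7: YES.
Slack = (n − k + 1) − d = 2.
The code is NOT MDS (slack = 2 > 0).
Description: the claimed parameters are [13, 7, 5]_5; such a code would be non-MDS.


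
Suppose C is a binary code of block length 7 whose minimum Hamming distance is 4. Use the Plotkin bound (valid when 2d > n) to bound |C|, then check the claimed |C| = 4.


Plotkin bound M ≤ 8; given |C| = 4 ≤ bound (satisfied).

Check applicability: 2d = 8, n = 7.
2d − n = 1 > 0, so Plotkin applies.
Compute d/(2d−n) = 4/1 ≈ 4.0000.
⌊d/(2d−n)⌋ = 4.
Plotkin bound: M ≤ 2·4 = 8.
Given |C| = 4, check: satisfied.
This |C| is below the Plotkin bound.


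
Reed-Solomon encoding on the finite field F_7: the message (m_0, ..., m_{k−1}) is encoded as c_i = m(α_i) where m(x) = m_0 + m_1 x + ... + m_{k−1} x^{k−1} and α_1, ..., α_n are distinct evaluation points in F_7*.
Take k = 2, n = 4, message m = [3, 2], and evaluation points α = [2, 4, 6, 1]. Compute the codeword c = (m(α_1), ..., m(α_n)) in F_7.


c = [0, 4, 1, 5]

Message polynomial: m(x) = 3 + 2·x (mod 7).
For each evaluation point α_i, compute m(α_i) mod 7:
  α_1 = 2: Horner steps 2 → 0, so m(2) = 0.
  α_2 = 4: Horner steps 2 → 4, so m(4) = 4.
  α_3 = 6: Horner steps 2 → 1, so m(6) = 1.
  α_4 = 1: Horner steps 2 → 5, so m(1) = 5.
Codeword c = [0, 4, 1, 5] ∈ F_7^4.


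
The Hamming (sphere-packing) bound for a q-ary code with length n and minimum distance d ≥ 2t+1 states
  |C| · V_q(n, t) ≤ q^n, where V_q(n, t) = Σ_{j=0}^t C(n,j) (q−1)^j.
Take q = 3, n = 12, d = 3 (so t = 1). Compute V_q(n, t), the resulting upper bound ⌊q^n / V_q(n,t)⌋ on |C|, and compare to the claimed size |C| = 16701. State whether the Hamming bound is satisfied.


V_q(n, t) = 25, q^n = 531441, Hamming bound = 21257, |C| = 16701 ≤ bound (satisfied).

Step 1: Compute V_q(n, t) = Σ_{j=0}^1 C(n, j) (q−1)^j.
  j = 0: C(12,0)·(2)^0 = 1·1 = 1.
  j = 1: C(12,1)·(2)^1 = 12·2 = 24.
  V_q(n, t) = 1 + 24 = 25.
Step 2: q^n = 3^12 = 531441.
Step 3: Hamming bound ⌊q^n / V_q(n,t)⌋ = ⌊531441/25⌋ = 21257.
Step 4: Compare |C| = 16701 to 21257: satisfied.
The claimed |C| lies below the Hamming bound.


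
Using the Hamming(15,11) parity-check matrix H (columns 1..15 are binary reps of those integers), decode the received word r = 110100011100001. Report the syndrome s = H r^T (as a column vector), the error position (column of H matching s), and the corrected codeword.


s = (0, 0, 1, 1)^T, error position = 3, corrected codeword c = 111100011100001

Compute s = H r^T mod 2 one row at a time:
  s_1 = 1 + 1 + 1 + 0 + 0 + 0 + 0 + 1 = 4 ≡ 0 (mod 2).
  s_2 = 1 + 0 + 0 + 0 + 0 + 0 + 0 + 1 = 2 ≡ 0 (mod 2).
  s_3 = 1 + 0 + 0 + 0 + 1 + 0 + 0 + 1 = 3 ≡ 1 (mod 2).
  s_4 = 1 + 0 + 0 + 0 + 1 + 0 + 0 + 1 = 3 ≡ 1 (mod 2).
s = (0, 0, 1, 1)^T — this equals column 3 of H (binary 0011), so error is at position 3.
Correct: flip bit 3 of r = 110100011100001 to get c = 111100011100001.


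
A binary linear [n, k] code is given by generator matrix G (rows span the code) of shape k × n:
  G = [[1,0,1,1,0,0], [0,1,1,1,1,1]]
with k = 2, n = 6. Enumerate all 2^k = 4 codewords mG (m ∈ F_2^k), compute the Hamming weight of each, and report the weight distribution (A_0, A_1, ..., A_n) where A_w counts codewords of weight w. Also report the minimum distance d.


Weight distribution: A_0 = 1, A_3 = 1, A_4 = 1, A_5 = 1. Minimum distance d = 3.

Enumerate all 2^2 = 4 messages m ∈ F_2^2.
For each, compute codeword c = mG in F_2^6, then tally its weight.
  m = 00 → c = 000000, weight = 0.
  m = 10 → c = 101100, weight = 3.
  m = 01 → c = 011111, weight = 5.
  m = 11 → c = 110011, weight = 4.
Tally weights:
  weight 0: 1 codewords.
  weight 3: 1 codewords.
  weight 4: 1 codewords.
  weight 5: 1 codewords.
Minimum distance d = smallest w > 0 with A_w > 0 = 3.
Sanity: Σ A_w = 4 = 2^2 = 4 ✓.


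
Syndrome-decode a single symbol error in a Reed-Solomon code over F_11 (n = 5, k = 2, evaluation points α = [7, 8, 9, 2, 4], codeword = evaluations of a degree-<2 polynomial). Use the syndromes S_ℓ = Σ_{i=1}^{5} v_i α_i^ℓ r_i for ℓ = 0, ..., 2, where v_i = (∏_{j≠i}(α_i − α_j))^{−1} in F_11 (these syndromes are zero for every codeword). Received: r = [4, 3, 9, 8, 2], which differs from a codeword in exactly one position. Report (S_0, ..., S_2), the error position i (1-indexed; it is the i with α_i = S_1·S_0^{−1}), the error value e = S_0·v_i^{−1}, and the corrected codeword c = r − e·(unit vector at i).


S = (10, 3, 2), error at position 2, error magnitude e = 2, c = [4, 1, 9, 8, 2].

Step 1: column multipliers v_i = (∏_{j≠i}(α_i − α_j))^{−1} mod 11.
  i = 1 (α = 7): (7−8)(7−9)(7−2)(7−4) = (−1)·(−2)·5·3 = 30 ≡ 8, so v_1 = 8^{−1} = 7 (mod 11).
  i = 2 (α = 8): (8−7)(8−9)(8−2)(8−4) = 1·(−1)·6·4 = −24 ≡ 9, so v_2 = 9^{−1} = 5 (mod 11).
  i = 3 (α = 9): (9−7)(9−8)(9−2)(9−4) = 2·1·7·5 = 70 ≡ 4, so v_3 = 4^{−1} = 3 (mod 11).
  i = 4 (α = 2): (2−7)(2−8)(2−9)(2−4) = (−5)·(−6)·(−7)·(−2) = 420 ≡ 2, so v_4 = 2^{−1} = 6 (mod 11).
  i = 5 (α = 4): (4−7)(4−8)(4−9)(4−2) = (−3)·(−4)·(−5)·2 = −120 ≡ 1, so v_5 = 1^{−1} = 1 (mod 11).
  v = [7, 5, 3, 6, 1].
Step 2: syndromes of r = [4, 3, 9, 8, 2] (all sums mod 11).
  S_0 = Σ v_i r_i = 7·4 + 5·3 + 3·9 + 6·8 + 1·2 = 120 ≡ 10.
  S_1 = Σ v_i α_i r_i = 7·7·4 + 5·8·3 + 3·9·9 + 6·2·8 + 1·4·2 = 663 ≡ 3.
  α_i^2 mod 11 = [5, 9, 4, 4, 5].
  S_2 = Σ v_i α_i^2 r_i = 7·5·4 + 5·9·3 + 3·4·9 + 6·4·8 + 1·5·2 = 585 ≡ 2.
  S = (10, 3, 2) ≠ 0, so r is not a codeword (an error is present).
Step 3: locate the error. For a single error e at position i, S_ℓ = v_i·e·α_i^ℓ, so α_err = S_1/S_0.
  S_0^{−1} = 10^{−1} = 10 (mod 11), so α_err = 3·10 = 30 ≡ 8 = α_2. Error position i = 2.
  Consistency check: S_2/S_1 = 2·4 = 8 ≡ 8 = α_err ✓ (single-error assumption holds).
Step 4: error magnitude e = S_0/v_2 = S_0·∏_{j≠2}(α_2 − α_j) = 10·9 = 90 ≡ 2 (mod 11).
Step 5: correct position 2: c_2 = r_2 − e = 3 − 2 ≡ 1 (mod 11). Hence c = [4, 1, 9, 8, 2].
  Check: interpolating c through the α_i gives m(x) = 3 + 8·x (degree < 2) with m(α_i) = c_i for every i, so c is indeed a codeword.


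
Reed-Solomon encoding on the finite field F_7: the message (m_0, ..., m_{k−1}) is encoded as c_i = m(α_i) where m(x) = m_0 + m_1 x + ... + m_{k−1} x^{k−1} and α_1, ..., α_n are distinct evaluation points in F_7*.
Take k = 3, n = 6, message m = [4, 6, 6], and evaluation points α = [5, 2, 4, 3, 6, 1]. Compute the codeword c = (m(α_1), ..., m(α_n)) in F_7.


c = [2, 5, 5, 6, 4, 2]

Message polynomial: m(x) = 4 + 6·x + 6·x^2 (mod 7).
For each evaluation point α_i, compute m(α_i) mod 7:
  α_1 = 5: Horner steps 6 → 1 → 2, so m(5) = 2.
  α_2 = 2: Horner steps 6 → 4 → 5, so m(2) = 5.
  α_3 = 4: Horner steps 6 → 2 → 5, so m(4) = 5.
  α_4 = 3: Horner steps 6 → 3 → 6, so m(3) = 6.
  α_5 = 6: Horner steps 6 → 0 → 4, so m(6) = 4.
  α_6 = 1: Horner steps 6 → 5 → 2, so m(1) = 2.
Codeword c = [2, 5, 5, 6, 4, 2] ∈ F_7^6.


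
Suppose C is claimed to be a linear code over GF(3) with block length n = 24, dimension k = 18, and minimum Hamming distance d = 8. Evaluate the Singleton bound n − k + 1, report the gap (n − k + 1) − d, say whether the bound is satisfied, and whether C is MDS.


Singleton RHS = n − k + 1 = 7, slack = -1, bound violated (no such code; not MDS).

Singleton bound: d ≤ n − k + 1.
Here n = 24, k = 18, so n − k + 1 = 7.
Given d = 8, check d ≤ 7: NO.
Slack = (n − k + 1) − d = -1.
The slack is negative: d = 8 exceeds n − k + 1 = 7 by 1, so the Singleton bound is violated and no linear [24, 18, 8]_3 code can exist. In particular it is not MDS (MDS requires d = n − k + 1 exactly).
Description: the claimed parameters are [24, 18, 8]_3; such a code would be impossible (violates the Singleton bound).


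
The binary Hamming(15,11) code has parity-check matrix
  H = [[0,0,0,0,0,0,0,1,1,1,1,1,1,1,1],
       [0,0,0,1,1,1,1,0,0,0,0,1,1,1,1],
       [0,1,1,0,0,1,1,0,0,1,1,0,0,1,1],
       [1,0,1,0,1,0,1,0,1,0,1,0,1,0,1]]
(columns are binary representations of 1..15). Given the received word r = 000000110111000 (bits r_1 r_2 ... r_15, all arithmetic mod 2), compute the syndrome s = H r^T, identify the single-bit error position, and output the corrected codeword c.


s = (0, 0, 1, 0)^T, error position = 2, corrected codeword c = 010000110111000

Compute s = H r^T mod 2 one row at a time:
  s_1 = 1 + 0 + 1 + 1 + 1 + 0 + 0 + 0 = 4 ≡ 0 (mod 2).
  s_2 = 0 + 0 + 0 + 1 + 1 + 0 + 0 + 0 = 2 ≡ 0 (mod 2).
  s_3 = 0 + 0 + 0 + 1 + 1 + 1 + 0 + 0 = 3 ≡ 1 (mod 2).
  s_4 = 0 + 0 + 0 + 1 + 0 + 1 + 0 + 0 = 2 ≡ 0 (mod 2).
s = (0, 0, 1, 0)^T — this equals column 2 of H (binary 0010), so error is at position 2.
Correct: flip bit 2 of r = 000000110111000 to get c = 010000110111000.


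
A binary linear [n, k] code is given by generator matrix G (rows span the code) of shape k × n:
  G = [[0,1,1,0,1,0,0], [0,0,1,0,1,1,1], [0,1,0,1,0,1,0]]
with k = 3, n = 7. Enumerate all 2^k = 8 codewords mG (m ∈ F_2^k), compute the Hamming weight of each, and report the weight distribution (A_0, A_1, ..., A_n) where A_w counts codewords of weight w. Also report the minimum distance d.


Weight distribution: A_0 = 1, A_2 = 1, A_3 = 3, A_4 = 2, A_5 = 1. Minimum distance d = 2.

Enumerate all 2^3 = 8 messages m ∈ F_2^3.
For each, compute codeword c = mG in F_2^7, then tally its weight.
  m = 000 → c = 0000000, weight = 0.
  m = 100 → c = 0110100, weight = 3.
  m = 010 → c = 0010111, weight = 4.
  m = 110 → c = 0100011, weight = 3.
  m = 001 → c = 0101010, weight = 3.
  m = 101 → c = 0011110, weight = 4.
  m = 011 → c = 0111101, weight = 5.
  m = 111 → c = 0001001, weight = 2.
Tally weights:
  weight 0: 1 codewords.
  weight 2: 1 codewords.
  weight 3: 3 codewords.
  weight 4: 2 codewords.
  weight 5: 1 codewords.
Minimum distance d = smallest w > 0 with A_w > 0 = 2.
Sanity: Σ A_w = 8 = 2^3 = 8 ✓.


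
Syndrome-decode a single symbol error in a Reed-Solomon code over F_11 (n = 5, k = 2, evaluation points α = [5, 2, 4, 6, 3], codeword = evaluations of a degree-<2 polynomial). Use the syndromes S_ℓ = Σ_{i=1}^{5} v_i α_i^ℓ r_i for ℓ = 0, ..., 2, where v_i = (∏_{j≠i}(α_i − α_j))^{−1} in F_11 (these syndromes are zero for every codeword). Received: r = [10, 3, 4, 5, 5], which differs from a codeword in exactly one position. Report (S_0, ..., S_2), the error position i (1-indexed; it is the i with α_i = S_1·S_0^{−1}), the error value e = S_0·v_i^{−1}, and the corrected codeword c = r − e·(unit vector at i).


S = (8, 2, 6), error at position 5, error magnitude e = 7, c = [10, 3, 4, 5, 9].

Step 1: column multipliers v_i = (∏_{j≠i}(α_i − α_j))^{−1} mod 11.
  i = 1 (α = 5): (5−2)(5−4)(5−6)(5−3) = 3·1·(−1)·2 = −6 ≡ 5, so v_1 = 5^{−1} = 9 (mod 11).
  i = 2 (α = 2): (2−5)(2−4)(2−6)(2−3) = (−3)·(−2)·(−4)·(−1) = 24 ≡ 2, so v_2 = 2^{−1} = 6 (mod 11).
  i = 3 (α = 4): (4−5)(4−2)(4−6)(4−3) = (−1)·2·(−2)·1 = 4 ≡ 4, so v_3 = 4^{−1} = 3 (mod 11).
  i = 4 (α = 6): (6−5)(6−2)(6−4)(6−3) = 1·4·2·3 = 24 ≡ 2, so v_4 = 2^{−1} = 6 (mod 11).
  i = 5 (α = 3): (3−5)(3−2)(3−4)(3−6) = (−2)·1·(−1)·(−3) = −6 ≡ 5, so v_5 = 5^{−1} = 9 (mod 11).
  v = [9, 6, 3, 6, 9].
Step 2: syndromes of r = [10, 3, 4, 5, 5] (all sums mod 11).
  S_0 = Σ v_i r_i = 9·10 + 6·3 + 3·4 + 6·5 + 9·5 = 195 ≡ 8.
  S_1 = Σ v_i α_i r_i = 9·5·10 + 6·2·3 + 3·4·4 + 6·6·5 + 9·3·5 = 849 ≡ 2.
  α_i^2 mod 11 = [3, 4, 5, 3, 9].
  S_2 = Σ v_i α_i^2 r_i = 9·3·10 + 6·4·3 + 3·5·4 + 6·3·5 + 9·9·5 = 897 ≡ 6.
  S = (8, 2, 6) ≠ 0, so r is not a codeword (an error is present).
Step 3: locate the error. For a single error e at position i, S_ℓ = v_i·e·α_i^ℓ, so α_err = S_1/S_0.
  S_0^{−1} = 8^{−1} = 7 (mod 11), so α_err = 2·7 = 14 ≡ 3 = α_5. Error position i = 5.
  Consistency check: S_2/S_1 = 6·6 = 36 ≡ 3 = α_err ✓ (single-error assumption holds).
Step 4: error magnitude e = S_0/v_5 = S_0·∏_{j≠5}(α_5 − α_j) = 8·5 = 40 ≡ 7 (mod 11).
Step 5: correct position 5: c_5 = r_5 − e = 5 − 7 ≡ 9 (mod 11). Hence c = [10, 3, 4, 5, 9].
  Check: interpolating c through the α_i gives m(x) = 2 + 6·x (degree < 2) with m(α_i) = c_i for every i, so c is indeed a codeword.


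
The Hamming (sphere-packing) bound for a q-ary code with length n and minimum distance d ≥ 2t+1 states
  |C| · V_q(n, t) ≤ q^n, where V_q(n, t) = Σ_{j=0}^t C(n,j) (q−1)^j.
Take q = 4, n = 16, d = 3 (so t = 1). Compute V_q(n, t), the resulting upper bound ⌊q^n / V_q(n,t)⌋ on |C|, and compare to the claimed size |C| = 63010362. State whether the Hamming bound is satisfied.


V_q(n, t) = 49, q^n = 4294967296, Hamming bound = 87652393, |C| = 63010362 ≤ bound (satisfied).

Step 1: Compute V_q(n, t) = Σ_{j=0}^1 C(n, j) (q−1)^j.
  j = 0: C(16,0)·(3)^0 = 1·1 = 1.
  j = 1: C(16,1)·(3)^1 = 16·3 = 48.
  V_q(n, t) = 1 + 48 = 49.
Step 2: q^n = 4^16 = 4294967296.
Step 3: Hamming bound ⌊q^n / V_q(n,t)⌋ = ⌊4294967296/49⌋ = 87652393.
Step 4: Compare |C| = 63010362 to 87652393: satisfied.
The claimed |C| lies below the Hamming bound.


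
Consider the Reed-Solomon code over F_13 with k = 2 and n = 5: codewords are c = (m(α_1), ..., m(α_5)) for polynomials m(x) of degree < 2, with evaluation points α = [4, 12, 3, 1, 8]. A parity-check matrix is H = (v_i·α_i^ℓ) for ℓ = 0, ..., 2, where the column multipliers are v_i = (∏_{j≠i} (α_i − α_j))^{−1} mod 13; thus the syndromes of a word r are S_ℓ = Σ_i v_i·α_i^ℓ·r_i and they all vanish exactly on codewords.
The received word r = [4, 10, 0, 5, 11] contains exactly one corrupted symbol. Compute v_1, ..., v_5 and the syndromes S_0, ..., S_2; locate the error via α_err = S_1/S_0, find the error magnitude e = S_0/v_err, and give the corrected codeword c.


S = (9, 7, 4), error at position 5, error magnitude e = 4, c = [4, 10, 0, 5, 7].

Step 1: column multipliers v_i = (∏_{j≠i}(α_i − α_j))^{−1} mod 13.
  i = 1 (α = 4): (4−12)(4−3)(4−1)(4−8) = (−8)·1·3·(−4) = 96 ≡ 5, so v_1 = 5^{−1} = 8 (mod 13).
  i = 2 (α = 12): (12−4)(12−3)(12−1)(12−8) = 8·9·11·4 = 3168 ≡ 9, so v_2 = 9^{−1} = 3 (mod 13).
  i = 3 (α = 3): (3−4)(3−12)(3−1)(3−8) = (−1)·(−9)·2·(−5) = −90 ≡ 1, so v_3 = 1^{−1} = 1 (mod 13).
  i = 4 (α = 1): (1−4)(1−12)(1−3)(1−8) = (−3)·(−11)·(−2)·(−7) = 462 ≡ 7, so v_4 = 7^{−1} = 2 (mod 13).
  i = 5 (α = 8): (8−4)(8−12)(8−3)(8−1) = 4·(−4)·5·7 = −560 ≡ 12, so v_5 = 12^{−1} = 12 (mod 13).
  v = [8, 3, 1, 2, 12].
Step 2: syndromes of r = [4, 10, 0, 5, 11] (all sums mod 13).
  S_0 = Σ v_i r_i = 8·4 + 3·10 + 1·0 + 2·5 + 12·11 = 204 ≡ 9.
  S_1 = Σ v_i α_i r_i = 8·4·4 + 3·12·10 + 1·3·0 + 2·1·5 + 12·8·11 = 1554 ≡ 7.
  α_i^2 mod 13 = [3, 1, 9, 1, 12].
  S_2 = Σ v_i α_i^2 r_i = 8·3·4 + 3·1·10 + 1·9·0 + 2·1·5 + 12·12·11 = 1720 ≡ 4.
  S = (9, 7, 4) ≠ 0, so r is not a codeword (an error is present).
Step 3: locate the error. For a single error e at position i, S_ℓ = v_i·e·α_i^ℓ, so α_err = S_1/S_0.
  S_0^{−1} = 9^{−1} = 3 (mod 13), so α_err = 7·3 = 21 ≡ 8 = α_5. Error position i = 5.
  Consistency check: S_2/S_1 = 4·2 = 8 ≡ 8 = α_err ✓ (single-error assumption holds).
Step 4: error magnitude e = S_0/v_5 = S_0·∏_{j≠5}(α_5 − α_j) = 9·12 = 108 ≡ 4 (mod 13).
Step 5: correct position 5: c_5 = r_5 − e = 11 − 4 ≡ 7 (mod 13). Hence c = [4, 10, 0, 5, 7].
  Check: interpolating c through the α_i gives m(x) = 1 + 4·x (degree < 2) with m(α_i) = c_i for every i, so c is indeed a codeword.
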